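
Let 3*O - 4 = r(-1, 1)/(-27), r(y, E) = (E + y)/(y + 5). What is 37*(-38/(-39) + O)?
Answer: 1110/13 ≈ 85.385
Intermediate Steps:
r(y, E) = (E + y)/(5 + y)
O = 4/3 (O = 4/3 + (((1 - 1)/(5 - 1))/(-27))/3 = 4/3 + ((0/4)*(-1/27))/3 = 4/3 + (((¼)*0)*(-1/27))/3 = 4/3 + (0*(-1/27))/3 = 4/3 + (⅓)*0 = 4/3 + 0 = 4/3 ≈ 1.3333)
37*(-38/(-39) + O) = 37*(-38/(-39) + 4/3) = 37*(-38*(-1/39) + 4/3) = 37*(38/39 + 4/3) = 37*(30/13) = 1110/13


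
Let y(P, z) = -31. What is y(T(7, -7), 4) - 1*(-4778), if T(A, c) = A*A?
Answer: 4747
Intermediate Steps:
T(A, c) = A²
y(T(7, -7), 4) - 1*(-4778) = -31 - 1*(-4778) = -31 + 4778 = 4747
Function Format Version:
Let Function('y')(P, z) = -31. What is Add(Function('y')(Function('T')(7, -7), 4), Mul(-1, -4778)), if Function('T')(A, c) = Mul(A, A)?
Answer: 4747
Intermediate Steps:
Function('T')(A, c) = Pow(A, 2)
Add(Function('y')(Function('T')(7, -7), 4), Mul(-1, -4778)) = Add(-31, Mul(-1, -4778)) = Add(-31, 4778) = 4747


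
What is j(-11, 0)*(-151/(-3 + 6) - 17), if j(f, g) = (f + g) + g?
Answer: 2222/3 ≈ 740.67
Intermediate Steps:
j(f, g) = f + 2*g
j(-11, 0)*(-151/(-3 + 6) - 17) = (-11 + 2*0)*(-151/(-3 + 6) - 17) = (-11 + 0)*(-151/(1*3) - 17) = -11*(-151/3 - 17) = -11*(-202/3) = 2222/3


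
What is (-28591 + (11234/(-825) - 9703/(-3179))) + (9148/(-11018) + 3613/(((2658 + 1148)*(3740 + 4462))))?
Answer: -35538702785107882351/1242507940050300 ≈ -28602.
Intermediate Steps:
(-28591 + (11234/(-825) - 9703/(-3179))) + (9148/(-11018) + 3613/(((2658 + 1148)*(3740 + 4462)))) = (-28591 + (11234*(-1/825) - 9703*(-1/3179))) + (9148*(-1/11018) + 3613/((3806*8202))) = (-28591 + (-11234/825 + 9703/3179)) + (-4574/5509 + 3613/31216812) = (-28591 - 228991/21675) + (-4574/5509 + 3613*(1/31216812)) = -619938916/21675 + (-4574/5509 + 3613/31216812) = -619938916/21675 - 142765794071/171973417308 = -35538702785107882351/1242507940050300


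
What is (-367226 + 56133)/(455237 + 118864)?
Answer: -311093/574101 ≈ -0.54188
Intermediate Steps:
(-367226 + 56133)/(455237 + 118864) = -311093/574101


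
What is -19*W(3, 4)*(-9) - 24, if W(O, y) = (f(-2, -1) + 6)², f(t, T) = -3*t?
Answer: 24600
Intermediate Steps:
W(O, y) = 144 (W(O, y) = (-3*(-2) + 6)² = (6 + 6)² = 12² = 144)
-19*W(3, 4)*(-9) - 24 = -2736*(-9) - 24 = -19*(-1296) - 24 = 24624 - 24 = 24600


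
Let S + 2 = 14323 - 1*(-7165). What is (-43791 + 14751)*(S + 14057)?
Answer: -1032168720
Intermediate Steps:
S = 21486 (S = -2 + (14323 - 1*(-7165)) = -2 + (14323 + 7165) = -2 + 21488 = 21486)
(-43791 + 14751)*(S + 14057) = (-43791 + 14751)*(21486 + 14057) = -29040*35543 = -1032168720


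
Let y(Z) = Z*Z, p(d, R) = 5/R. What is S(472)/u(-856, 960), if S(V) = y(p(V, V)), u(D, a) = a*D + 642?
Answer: -25/182931952512 ≈ -1.3666e-10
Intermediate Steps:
y(Z) = Z²
u(D, a) = 642 + D*a (u(D, a) = D*a + 642 = 642 + D*a)
S(V) = 25/V² (S(V) = (5/V)² = 25/V²)
S(472)/u(-856, 960) = (25/472²)/(642 - 856*960) = (25*(1/222784))/(642 - 821760) = (25/222784)/(-821118) = (25/222784)*(-1/821118) = -25/182931952512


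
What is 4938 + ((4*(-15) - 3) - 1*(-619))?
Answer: 5494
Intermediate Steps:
4938 + ((4*(-15) - 3) - 1*(-619)) = 4938 + ((-60 - 3) + 619) = 4938 + (-63 + 619) = 4938 + 556 = 5494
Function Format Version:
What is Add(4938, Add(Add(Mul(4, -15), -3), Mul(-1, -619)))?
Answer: 5494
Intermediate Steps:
Add(4938, Add(Add(Mul(4, -15), -3), Mul(-1, -619))) = Add(4938, Add(Add(-60, -3), 619)) = Add(4938, Add(-63, 619)) = Add(4938, 556) = 5494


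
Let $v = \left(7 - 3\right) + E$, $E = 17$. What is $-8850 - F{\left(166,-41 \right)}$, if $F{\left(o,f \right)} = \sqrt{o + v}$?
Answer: $-8850 - \sqrt{187} \approx -8863.7$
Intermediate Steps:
$v = 21$ ($v = \left(7 - 3\right) + 17 = 4 + 17 = 21$)
$F{\left(o,f \right)} = \sqrt{21 + o}$ ($F{\left(o,f \right)} = \sqrt{o + 21} = \sqrt{21 + o}$)
$-8850 - F{\left(166,-41 \right)} = -8850 - \sqrt{21 + 166} = -8850 - \sqrt{187}$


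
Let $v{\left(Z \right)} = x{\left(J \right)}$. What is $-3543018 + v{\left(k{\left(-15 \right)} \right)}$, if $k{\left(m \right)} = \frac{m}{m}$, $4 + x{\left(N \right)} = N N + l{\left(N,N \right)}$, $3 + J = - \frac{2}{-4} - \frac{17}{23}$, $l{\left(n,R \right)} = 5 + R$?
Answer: $- \frac{7497008625}{2116} \approx -3.543 \cdot 10^{6}$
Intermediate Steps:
$J = - \frac{149}{46}$ ($J = -3 - \left(- \frac{1}{2} + \frac{17}{23}\right) = -3 - \frac{11}{46} = - \frac{149}{46} \approx -3.2391$)
$x{\left(N \right)} = 1 + N + N^{2}$ ($x{\left(N \right)} = -4 + \left(N N + \left(5 + N\right)\right) = -4 + \left(N^{2} + \left(5 + N\right)\right) = -4 + \left(5 + N + N^{2}\right) = 1 + N + N^{2}$)
$k{\left(m \right)} = 1$
$v{\left(Z \right)} = \frac{17463}{2116}$ ($v{\left(Z \right)} = 1 - \frac{149}{46} + \left(- \frac{149}{46}\right)^{2} = 1 - \frac{149}{46} + \frac{22201}{2116} = \frac{17463}{2116}$)
$-3543018 + v{\left(k{\left(-15 \right)} \right)} = -3543018 + \frac{17463}{2116} = - \frac{7497008625}{2116}$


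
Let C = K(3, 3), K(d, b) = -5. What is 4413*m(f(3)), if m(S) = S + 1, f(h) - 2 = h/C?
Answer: 52956/5 ≈ 10591.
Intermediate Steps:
C = -5
f(h) = 2 - h/5 (f(h) = 2 + h/(-5) = 2 + h*(-⅕) = 2 - h/5)
m(S) = 1 + S
4413*m(f(3)) = 4413*(1 + (2 - ⅕*3)) = 4413*(1 + (2 - ⅗)) = 4413*(1 + 7/5) = 4413*(12/5) = 52956/5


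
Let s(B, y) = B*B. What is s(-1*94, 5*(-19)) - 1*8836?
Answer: 0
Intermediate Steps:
s(B, y) = B²
s(-1*94, 5*(-19)) - 1*8836 = (-1*94)² - 1*8836 = (-94)² - 8836 = 8836 - 8836 = 0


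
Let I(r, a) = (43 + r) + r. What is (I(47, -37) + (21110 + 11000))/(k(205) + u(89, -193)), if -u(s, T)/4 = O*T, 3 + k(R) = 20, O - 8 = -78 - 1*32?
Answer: -32247/78727 ≈ -0.40961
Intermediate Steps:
O = -102 (O = 8 + (-78 - 1*32) = 8 + (-78 - 32) = 8 - 110 = -102)
k(R) = 17 (k(R) = -3 + 20 = 17)
u(s, T) = 408*T (u(s, T) = -(-408)*T = 408*T)
I(r, a) = 43 + 2*r
(I(47, -37) + (21110 + 11000))/(k(205) + u(89, -193)) = ((43 + 2*47) + (21110 + 11000))/(17 + 408*(-193)) = ((43 + 94) + 32110)/(17 - 78744) = (137 + 32110)/(-78727) = 32247*(-1/78727) = -32247/78727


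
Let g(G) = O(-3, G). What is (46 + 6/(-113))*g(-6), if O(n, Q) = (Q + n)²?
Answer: 420552/113 ≈ 3721.7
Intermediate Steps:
g(G) = (-3 + G)² (g(G) = (G - 3)² = (-3 + G)²)
(46 + 6/(-113))*g(-6) = (46 + 6/(-113))*(-3 - 6)² = (46 + 6*(-1/113))*(-9)² = (46 - 6/113)*81 = (5192/113)*81 = 420552/113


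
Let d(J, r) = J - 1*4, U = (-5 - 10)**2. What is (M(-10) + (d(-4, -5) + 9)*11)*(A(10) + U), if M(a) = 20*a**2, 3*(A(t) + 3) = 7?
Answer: 1353403/3 ≈ 4.5113e+5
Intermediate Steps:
U = 225 (U = (-15)**2 = 225)
A(t) = -2/3 (A(t) = -3 + (1/3)*7 = -3 + 7/3 = -2/3)
d(J, r) = -4 + J (d(J, r) = J - 4 = -4 + J)
(M(-10) + (d(-4, -5) + 9)*11)*(A(10) + U) = (20*(-10)**2 + ((-4 - 4) + 9)*11)*(-2/3 + 225) = (20*100 + (-8 + 9)*11)*(673/3) = (2000 + 1*11)*(673/3) = (2000 + 11)*(673/3) = 2011*(673/3) = 1353403/3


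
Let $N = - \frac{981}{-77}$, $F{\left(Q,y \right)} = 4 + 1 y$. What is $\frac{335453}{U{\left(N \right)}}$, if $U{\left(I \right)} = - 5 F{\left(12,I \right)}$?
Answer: $- \frac{25829881}{6445} \approx -4007.7$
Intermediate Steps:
$F{\left(Q,y \right)} = 4 + y$
$N = \frac{981}{77}$ ($N = \left(-981\right) \left(- \frac{1}{77}\right) = \frac{981}{77} \approx 12.74$)
$U{\left(I \right)} = -20 - 5 I$ ($U{\left(I \right)} = - 5 \left(4 + I\right) = -20 - 5 I$)
$\frac{335453}{U{\left(N \right)}} = \frac{335453}{-20 - \frac{4905}{77}} = \frac{335453}{- \frac{6445}{77}} = 335453 \left(- \frac{77}{6445}\right) = - \frac{25829881}{6445}$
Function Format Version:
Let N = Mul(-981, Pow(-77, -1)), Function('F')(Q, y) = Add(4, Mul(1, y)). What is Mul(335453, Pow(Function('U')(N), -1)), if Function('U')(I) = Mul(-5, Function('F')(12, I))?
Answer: Rational(-25829881, 6445) ≈ -4007.7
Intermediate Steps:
Function('F')(Q, y) = Add(4, y)
N = Rational(981, 77) (N = Mul(-981, Rational(-1, 77)) = Rational(981, 77) ≈ 12.740)
Function('U')(I) = Add(-20, Mul(-5, I)) (Function('U')(I) = Mul(-5, Add(4, I)) = Add(-20, Mul(-5, I)))
Mul(335453, Pow(Function('U')(N), -1)) = Mul(335453, Pow(Add(-20, Mul(-5, Rational(981, 77))), -1)) = Mul(335453, Pow(Add(-20, Rational(-4905, 77)), -1)) = Mul(335453, Pow(Rational(-6445, 77), -1)) = Mul(335453, Rational(-77, 6445)) = Rational(-25829881, 6445)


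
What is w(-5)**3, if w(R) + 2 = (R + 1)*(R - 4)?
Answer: 39304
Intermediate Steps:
w(R) = -2 + (1 + R)*(-4 + R) (w(R) = -2 + (R + 1)*(R - 4) = -2 + (1 + R)*(-4 + R))
w(-5)**3 = (-6 + (-5)**2 - 3*(-5))**3 = (-6 + 25 + 15)**3 = 34**3 = 39304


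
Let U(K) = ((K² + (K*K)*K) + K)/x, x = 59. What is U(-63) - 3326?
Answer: -442375/59 ≈ -7497.9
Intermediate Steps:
U(K) = K/59 + K²/59 + K³/59 (U(K) = ((K² + (K*K)*K) + K)/59 = ((K² + K²*K) + K)*(1/59) = ((K² + K³) + K)*(1/59) = (K + K² + K³)*(1/59) = K/59 + K²/59 + K³/59)
U(-63) - 3326 = (1/59)*(-63)*(1 - 63 + (-63)²) - 3326 = (1/59)*(-63)*(1 - 63 + 3969) - 3326 = (1/59)*(-63)*3907 - 3326 = -246141/59 - 3326 = -442375/59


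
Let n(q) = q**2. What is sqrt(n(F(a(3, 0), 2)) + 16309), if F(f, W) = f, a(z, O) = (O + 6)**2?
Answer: sqrt(17605) ≈ 132.68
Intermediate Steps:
a(z, O) = (6 + O)**2
sqrt(n(F(a(3, 0), 2)) + 16309) = sqrt(((6 + 0)**2)**2 + 16309) = sqrt((6**2)**2 + 16309) = sqrt(36**2 + 16309) = sqrt(1296 + 16309) = sqrt(17605)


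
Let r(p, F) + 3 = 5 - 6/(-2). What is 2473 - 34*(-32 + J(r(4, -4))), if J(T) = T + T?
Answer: 3221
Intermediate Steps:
r(p, F) = 5 (r(p, F) = -3 + (5 - 6/(-2)) = -3 + (5 - 6*(-1)/2) = -3 + (5 - 1*(-3)) = -3 + (5 + 3) = -3 + 8 = 5)
J(T) = 2*T
2473 - 34*(-32 + J(r(4, -4))) = 2473 - 34*(-32 + 2*5) = 2473 - 34*(-32 + 10) = 2473 - 34*(-22) = 2473 - 1*(-748) = 2473 + 748 = 3221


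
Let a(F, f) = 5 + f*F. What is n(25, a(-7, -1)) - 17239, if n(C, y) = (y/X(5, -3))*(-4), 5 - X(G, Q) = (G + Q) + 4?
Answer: -17191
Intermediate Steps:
a(F, f) = 5 + F*f
X(G, Q) = 1 - G - Q (X(G, Q) = 5 - ((G + Q) + 4) = 5 - (4 + G + Q) = 5 + (-4 - G - Q) = 1 - G - Q)
n(C, y) = 4*y (n(C, y) = (y/(1 - 1*5 - 1*(-3)))*(-4) = (y/(1 - 5 + 3))*(-4) = (y/(-1))*(-4) = (y*(-1))*(-4) = -y*(-4) = 4*y)
n(25, a(-7, -1)) - 17239 = 4*(5 - 7*(-1)) - 17239 = 4*(5 + 7) - 17239 = 4*12 - 17239 = 48 - 17239 = -17191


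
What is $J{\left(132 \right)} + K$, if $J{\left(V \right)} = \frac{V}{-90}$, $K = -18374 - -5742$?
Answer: $- \frac{189502}{15} \approx -12633.0$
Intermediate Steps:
$K = -12632$ ($K = -18374 + 5742 = -12632$)
$J{\left(V \right)} = - \frac{V}{90}$ ($J{\left(V \right)} = V \left(- \frac{1}{90}\right) = - \frac{V}{90}$)
$J{\left(132 \right)} + K = \left(- \frac{1}{90}\right) 132 - 12632 = - \frac{22}{15} - 12632 = - \frac{189502}{15}$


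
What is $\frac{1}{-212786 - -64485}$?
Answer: $- \frac{1}{148301} \approx -6.743 \cdot 10^{-6}$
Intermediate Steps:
$\frac{1}{-212786 - -64485} = \frac{1}{-212786 + \left(\left(-38902 - 44693\right) + 148080\right)} = \frac{1}{-212786 + \left(-83595 + 148080\right)} = \frac{1}{-212786 + 64485} = \frac{1}{-148301} = - \frac{1}{148301}$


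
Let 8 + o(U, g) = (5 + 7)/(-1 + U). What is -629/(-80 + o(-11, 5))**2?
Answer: -629/7921 ≈ -0.079409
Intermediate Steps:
o(U, g) = -8 + 12/(-1 + U) (o(U, g) = -8 + (5 + 7)/(-1 + U) = -8 + 12/(-1 + U))
-629/(-80 + o(-11, 5))**2 = -629/(-80 + 4*(5 - 2*(-11))/(-1 - 11))**2 = -629/(-80 + 4*(5 + 22)/(-12))**2 = -629/(-80 + 4*(-1/12)*27)**2 = -629/(-80 - 9)**2 = -629/((-89)**2) = -629/7921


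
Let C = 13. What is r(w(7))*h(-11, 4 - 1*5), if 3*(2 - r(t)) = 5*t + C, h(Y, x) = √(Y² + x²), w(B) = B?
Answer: -14*√122 ≈ -154.64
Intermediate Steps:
r(t) = -7/3 - 5*t/3 (r(t) = 2 - (5*t + 13)/3 = 2 - (13 + 5*t)/3 = 2 + (-13/3 - 5*t/3) = -7/3 - 5*t/3)
r(w(7))*h(-11, 4 - 1*5) = (-7/3 - 5/3*7)*√((-11)² + (4 - 1*5)²) = (-7/3 - 35/3)*√(121 + (4 - 5)²) = -14*√(121 + (-1)²) = -14*√(121 + 1) = -14*√122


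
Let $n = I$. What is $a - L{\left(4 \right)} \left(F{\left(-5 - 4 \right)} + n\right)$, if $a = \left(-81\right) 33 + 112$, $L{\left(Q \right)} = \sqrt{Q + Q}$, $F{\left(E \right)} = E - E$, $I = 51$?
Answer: $-2561 - 102 \sqrt{2} \approx -2705.3$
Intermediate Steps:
$F{\left(E \right)} = 0$
$L{\left(Q \right)} = \sqrt{2} \sqrt{Q}$ ($L{\left(Q \right)} = \sqrt{2 Q} = \sqrt{2} \sqrt{Q}$)
$n = 51$
$a = -2561$ ($a = -2673 + 112 = -2561$)
$a - L{\left(4 \right)} \left(F{\left(-5 - 4 \right)} + n\right) = -2561 - \sqrt{2} \sqrt{4} \left(0 + 51\right) = -2561 - \sqrt{2} \cdot 2 \cdot 51 = -2561 - 2 \sqrt{2} \cdot 51 = -2561 - 102 \sqrt{2}$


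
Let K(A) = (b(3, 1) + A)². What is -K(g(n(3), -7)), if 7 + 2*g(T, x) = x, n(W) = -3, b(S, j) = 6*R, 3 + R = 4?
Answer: -1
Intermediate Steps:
R = 1 (R = -3 + 4 = 1)
b(S, j) = 6 (b(S, j) = 6*1 = 6)
g(T, x) = -7/2 + x/2
K(A) = (6 + A)²
-K(g(n(3), -7)) = -(6 + (-7/2 + (½)*(-7)))² = -(6 + (-7/2 - 7/2))² = -(6 - 7)² = -1*(-1)² = -1*1 = -1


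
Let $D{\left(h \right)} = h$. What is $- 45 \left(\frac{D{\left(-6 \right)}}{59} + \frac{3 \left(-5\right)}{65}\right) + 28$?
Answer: $\frac{32951}{767} \approx 42.961$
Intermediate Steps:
$- 45 \left(\frac{D{\left(-6 \right)}}{59} + \frac{3 \left(-5\right)}{65}\right) + 28 = - 45 \left(- \frac{6}{59} + \frac{3 \left(-5\right)}{65}\right) + 28 = - 45 \left(\left(-6\right) \frac{1}{59} - \frac{3}{13}\right) + 28 = - 45 \left(- \frac{6}{59} - \frac{3}{13}\right) + 28 = \left(-45\right) \left(- \frac{255}{767}\right) + 28 = \frac{11475}{767} + 28 = \frac{32951}{767}$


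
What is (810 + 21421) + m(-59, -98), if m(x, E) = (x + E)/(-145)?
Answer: 3223652/145 ≈ 22232.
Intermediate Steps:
m(x, E) = -E/145 - x/145 (m(x, E) = (E + x)*(-1/145) = -E/145 - x/145)
(810 + 21421) + m(-59, -98) = (810 + 21421) + (-1/145*(-98) - 1/145*(-59)) = 22231 + (98/145 + 59/145) = 22231 + 157/145 = 3223652/145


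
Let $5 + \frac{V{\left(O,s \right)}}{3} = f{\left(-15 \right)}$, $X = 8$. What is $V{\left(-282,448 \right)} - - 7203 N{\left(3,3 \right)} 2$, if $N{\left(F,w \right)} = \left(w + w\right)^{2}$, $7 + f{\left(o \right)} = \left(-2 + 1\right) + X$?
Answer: $518601$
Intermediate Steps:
$f{\left(o \right)} = 0$ ($f{\left(o \right)} = -7 + \left(\left(-2 + 1\right) + 8\right) = -7 + \left(-1 + 8\right) = -7 + 7 = 0$)
$V{\left(O,s \right)} = -15$ ($V{\left(O,s \right)} = -15 + 3 \cdot 0 = -15 + 0 = -15$)
$N{\left(F,w \right)} = 4 w^{2}$ ($N{\left(F,w \right)} = \left(2 w\right)^{2} = 4 w^{2}$)
$V{\left(-282,448 \right)} - - 7203 N{\left(3,3 \right)} 2 = -15 - - 7203 \cdot 4 \cdot 3^{2} \cdot 2 = -15 - - 7203 \cdot 4 \cdot 9 \cdot 2 = -15 - - 7203 \cdot 36 \cdot 2 = -15 - \left(-7203\right) 72 = -15 - -518616 = -15 + 518616 = 518601$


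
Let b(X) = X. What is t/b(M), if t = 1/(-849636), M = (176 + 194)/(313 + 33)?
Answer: -173/157182660 ≈ -1.1006e-6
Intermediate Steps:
M = 185/173 (M = 370/346 = 370*(1/346) = 185/173 ≈ 1.0694)
t = -1/849636 ≈ -1.1770e-6
t/b(M) = -1/(849636*185/173) = -1/849636*173/185 = -173/157182660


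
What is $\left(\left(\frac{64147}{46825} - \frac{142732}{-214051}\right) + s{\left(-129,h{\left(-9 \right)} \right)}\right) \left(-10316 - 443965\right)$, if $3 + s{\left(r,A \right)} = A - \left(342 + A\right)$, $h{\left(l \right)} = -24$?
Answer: $\frac{1561590701491026318}{10022938075} \approx 1.558 \cdot 10^{8}$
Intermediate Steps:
$s{\left(r,A \right)} = -345$ ($s{\left(r,A \right)} = -3 + \left(A - \left(342 + A\right)\right) = -3 - 342 = -345$)
$\left(\left(\frac{64147}{46825} - \frac{142732}{-214051}\right) + s{\left(-129,h{\left(-9 \right)} \right)}\right) \left(-10316 - 443965\right) = \left(\left(\frac{64147}{46825} - \frac{142732}{-214051}\right) - 345\right) \left(-10316 - 443965\right) = \left(\left(64147 \cdot \frac{1}{46825} - - \frac{142732}{214051}\right) - 345\right) \left(-454281\right) = \left(\left(\frac{64147}{46825} + \frac{142732}{214051}\right) - 345\right) \left(-454281\right) = \left(\frac{20414155397}{10022938075} - 345\right) \left(-454281\right) = \left(- \frac{3437499480478}{10022938075}\right) \left(-454281\right) = \frac{1561590701491026318}{10022938075}$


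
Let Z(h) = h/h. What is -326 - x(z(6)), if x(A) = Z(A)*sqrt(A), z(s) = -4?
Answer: -326 - 2*I ≈ -326.0 - 2.0*I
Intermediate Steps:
Z(h) = 1
x(A) = sqrt(A) (x(A) = 1*sqrt(A) = sqrt(A))
-326 - x(z(6)) = -326 - sqrt(-4) = -326 - 2*I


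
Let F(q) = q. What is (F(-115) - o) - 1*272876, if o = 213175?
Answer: -486166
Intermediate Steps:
(F(-115) - o) - 1*272876 = (-115 - 1*213175) - 1*272876 = (-115 - 213175) - 272876 = -213290 - 272876 = -486166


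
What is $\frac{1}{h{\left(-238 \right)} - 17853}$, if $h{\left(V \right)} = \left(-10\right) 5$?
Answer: $- \frac{1}{17903} \approx -5.5857 \cdot 10^{-5}$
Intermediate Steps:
$h{\left(V \right)} = -50$
$\frac{1}{h{\left(-238 \right)} - 17853} = \frac{1}{-50 - 17853} = \frac{1}{-17903} = - \frac{1}{17903}$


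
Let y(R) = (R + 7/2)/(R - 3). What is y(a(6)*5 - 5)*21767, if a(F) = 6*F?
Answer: 7770819/344 ≈ 22590.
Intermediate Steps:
y(R) = (7/2 + R)/(-3 + R) (y(R) = (R + 7*(½))/(-3 + R) = (R + 7/2)/(-3 + R) = (7/2 + R)/(-3 + R))
y(a(6)*5 - 5)*21767 = ((7/2 + ((6*6)*5 - 5))/(-3 + ((6*6)*5 - 5)))*21767 = ((7/2 + (36*5 - 5))/(-3 + (36*5 - 5)))*21767 = ((7/2 + (180 - 5))/(-3 + (180 - 5)))*21767 = ((7/2 + 175)/(-3 + 175))*21767 = ((357/2)/172)*21767 = ((1/172)*(357/2))*21767 = (357/344)*21767 = 7770819/344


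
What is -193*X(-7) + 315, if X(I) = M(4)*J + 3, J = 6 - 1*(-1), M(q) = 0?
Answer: -264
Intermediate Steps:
J = 7 (J = 6 + 1 = 7)
X(I) = 3 (X(I) = 0*7 + 3 = 0 + 3 = 3)
-193*X(-7) + 315 = -193*3 + 315 = -579 + 315 = -264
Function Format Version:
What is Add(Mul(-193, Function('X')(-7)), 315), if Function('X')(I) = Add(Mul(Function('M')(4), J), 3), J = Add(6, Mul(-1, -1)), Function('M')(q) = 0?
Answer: -264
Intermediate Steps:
J = 7 (J = Add(6, 1) = 7)
Function('X')(I) = 3 (Function('X')(I) = Add(Mul(0, 7), 3) = Add(0, 3) = 3)
Add(Mul(-193, Function('X')(-7)), 315) = Add(Mul(-193, 3), 315) = Add(-579, 315) = -264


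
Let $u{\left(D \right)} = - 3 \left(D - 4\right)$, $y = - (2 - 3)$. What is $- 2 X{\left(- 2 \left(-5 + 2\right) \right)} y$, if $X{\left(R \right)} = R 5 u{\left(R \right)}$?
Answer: $360$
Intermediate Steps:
$y = 1$ ($y = \left(-1\right) \left(-1\right) = 1$)
$u{\left(D \right)} = 12 - 3 D$ ($u{\left(D \right)} = - 3 \left(-4 + D\right) = 12 - 3 D$)
$X{\left(R \right)} = 5 R \left(12 - 3 R\right)$ ($X{\left(R \right)} = R 5 \left(12 - 3 R\right) = 5 R \left(12 - 3 R\right)$)
$- 2 X{\left(- 2 \left(-5 + 2\right) \right)} y = - 2 \cdot 15 \left(- 2 \left(-5 + 2\right)\right) \left(4 - - 2 \left(-5 + 2\right)\right) 1 = - 2 \cdot 15 \left(\left(-2\right) \left(-3\right)\right) \left(4 - \left(-2\right) \left(-3\right)\right) 1 = - 2 \cdot 15 \cdot 6 \left(4 - 6\right) 1 = - 2 \cdot 15 \cdot 6 \left(-2\right) 1 = \left(-2\right) \left(-180\right) 1 = 360 \cdot 1 = 360$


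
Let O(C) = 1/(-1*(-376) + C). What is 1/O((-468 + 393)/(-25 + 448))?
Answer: 52991/141 ≈ 375.82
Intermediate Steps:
O(C) = 1/(376 + C)
1/O((-468 + 393)/(-25 + 448)) = 1/(1/(376 + (-468 + 393)/(-25 + 448))) = 1/(1/(376 - 75/423)) = 1/(1/(376 - 75*1/423)) = 1/(1/(376 - 25/141)) = 1/(1/(52991/141)) = 1/(141/52991) = 52991/141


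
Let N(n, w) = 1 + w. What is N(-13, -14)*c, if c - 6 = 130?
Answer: -1768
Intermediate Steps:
c = 136 (c = 6 + 130 = 136)
N(-13, -14)*c = (1 - 14)*136 = -13*136 = -1768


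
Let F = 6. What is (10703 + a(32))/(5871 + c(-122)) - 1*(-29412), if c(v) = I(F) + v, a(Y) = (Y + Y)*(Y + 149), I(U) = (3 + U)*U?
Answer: 170700123/5803 ≈ 29416.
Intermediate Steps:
I(U) = U*(3 + U)
a(Y) = 2*Y*(149 + Y) (a(Y) = (2*Y)*(149 + Y) = 2*Y*(149 + Y))
c(v) = 54 + v (c(v) = 6*(3 + 6) + v = 6*9 + v = 54 + v)
(10703 + a(32))/(5871 + c(-122)) - 1*(-29412) = (10703 + 2*32*(149 + 32))/(5871 + (54 - 122)) - 1*(-29412) = (10703 + 2*32*181)/(5871 - 68) + 29412 = (10703 + 11584)/5803 + 29412 = 22287*(1/5803) + 29412 = 22287/5803 + 29412 = 170700123/5803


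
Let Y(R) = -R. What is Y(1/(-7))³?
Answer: 1/343 ≈ 0.0029155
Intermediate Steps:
Y(1/(-7))³ = (-1/(-7))³ = (-1*(-⅐))³ = (⅐)³ = 1/343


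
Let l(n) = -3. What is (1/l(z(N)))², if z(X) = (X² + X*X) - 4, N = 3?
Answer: ⅑ ≈ 0.11111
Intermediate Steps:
z(X) = -4 + 2*X² (z(X) = (X² + X²) - 4 = 2*X² - 4 = -4 + 2*X²)
(1/l(z(N)))² = (1/(-3))² = (-⅓)² = ⅑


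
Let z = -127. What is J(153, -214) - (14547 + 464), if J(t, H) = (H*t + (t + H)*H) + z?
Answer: -34826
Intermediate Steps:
J(t, H) = -127 + H*t + H*(H + t) (J(t, H) = (H*t + (t + H)*H) - 127 = (H*t + (H + t)*H) - 127 = (H*t + H*(H + t)) - 127 = -127 + H*t + H*(H + t))
J(153, -214) - (14547 + 464) = (-127 + (-214)² + 2*(-214)*153) - (14547 + 464) = (-127 + 45796 - 65484) - 1*15011 = -19815 - 15011 = -34826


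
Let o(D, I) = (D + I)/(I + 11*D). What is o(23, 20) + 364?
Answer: 99415/273 ≈ 364.16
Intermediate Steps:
o(D, I) = (D + I)/(I + 11*D)
o(23, 20) + 364 = (23 + 20)/(20 + 11*23) + 364 = 43/(20 + 253) + 364 = 43/273 + 364 = 99415/273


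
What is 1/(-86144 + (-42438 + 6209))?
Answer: -1/122373 ≈ -8.1717e-6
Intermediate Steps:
1/(-86144 + (-42438 + 6209)) = 1/(-86144 - 36229) = 1/(-122373) = -1/122373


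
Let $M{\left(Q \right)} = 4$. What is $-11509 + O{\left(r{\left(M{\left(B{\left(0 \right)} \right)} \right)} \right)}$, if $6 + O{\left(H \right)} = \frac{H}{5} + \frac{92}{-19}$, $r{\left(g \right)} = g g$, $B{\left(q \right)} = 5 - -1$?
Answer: $- \frac{1094081}{95} \approx -11517.0$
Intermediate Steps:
$B{\left(q \right)} = 6$ ($B{\left(q \right)} = 5 + 1 = 6$)
$r{\left(g \right)} = g^{2}$
$O{\left(H \right)} = - \frac{206}{19} + \frac{H}{5}$ ($O{\left(H \right)} = -6 + \left(\frac{H}{5} + \frac{92}{-19}\right) = -6 + \left(H \frac{1}{5} + 92 \left(- \frac{1}{19}\right)\right) = -6 + \left(\frac{H}{5} - \frac{92}{19}\right) = -6 + \left(- \frac{92}{19} + \frac{H}{5}\right) = - \frac{206}{19} + \frac{H}{5}$)
$-11509 + O{\left(r{\left(M{\left(B{\left(0 \right)} \right)} \right)} \right)} = -11509 - \left(\frac{206}{19} - \frac{4^{2}}{5}\right) = -11509 + \left(- \frac{206}{19} + \frac{1}{5} \cdot 16\right) = -11509 + \left(- \frac{206}{19} + \frac{16}{5}\right) = -11509 - \frac{726}{95} = - \frac{1094081}{95}$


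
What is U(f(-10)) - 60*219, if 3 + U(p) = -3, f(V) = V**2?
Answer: -13146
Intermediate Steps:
U(p) = -6 (U(p) = -3 - 3 = -6)
U(f(-10)) - 60*219 = -6 - 60*219 = -6 - 1*13140 = -6 - 13140 = -13146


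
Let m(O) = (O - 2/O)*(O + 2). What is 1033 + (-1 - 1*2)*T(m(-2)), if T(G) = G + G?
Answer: 1033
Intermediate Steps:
m(O) = (2 + O)*(O - 2/O) (m(O) = (O - 2/O)*(2 + O) = (2 + O)*(O - 2/O))
T(G) = 2*G
1033 + (-1 - 1*2)*T(m(-2)) = 1033 + (-1 - 1*2)*(2*(-2 + (-2)² - 4/(-2) + 2*(-2))) = 1033 + (-1 - 2)*(2*(-2 + 4 - 4*(-½) - 4)) = 1033 - 6*(-2 + 4 + 2 - 4) = 1033 - 6*0 = 1033 - 3*0 = 1033 + 0 = 1033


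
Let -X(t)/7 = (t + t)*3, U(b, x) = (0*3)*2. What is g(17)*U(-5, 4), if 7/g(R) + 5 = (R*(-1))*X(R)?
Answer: 0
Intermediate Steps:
U(b, x) = 0 (U(b, x) = 0*2 = 0)
X(t) = -42*t (X(t) = -7*(t + t)*3 = -7*2*t*3 = -42*t)
g(R) = 7/(-5 + 42*R²) (g(R) = 7/(-5 + (R*(-1))*(-42*R)) = 7/(-5 + (-R)*(-42*R)) = 7/(-5 + 42*R²))
g(17)*U(-5, 4) = (7/(-5 + 42*17²))*0 = (7/(-5 + 42*289))*0 = (7/(-5 + 12138))*0 = (7/12133)*0 = 0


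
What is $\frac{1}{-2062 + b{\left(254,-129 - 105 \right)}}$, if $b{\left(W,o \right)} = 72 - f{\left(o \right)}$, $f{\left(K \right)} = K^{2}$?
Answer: $- \frac{1}{56746} \approx -1.7622 \cdot 10^{-5}$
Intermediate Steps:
$b{\left(W,o \right)} = 72 - o^{2}$
$\frac{1}{-2062 + b{\left(254,-129 - 105 \right)}} = \frac{1}{-2062 + \left(72 - \left(-129 - 105\right)^{2}\right)} = \frac{1}{-2062 + \left(72 - \left(-234\right)^{2}\right)} = \frac{1}{-2062 + \left(72 - 54756\right)} = \frac{1}{-2062 - 54684} = \frac{1}{-56746} = - \frac{1}{56746}$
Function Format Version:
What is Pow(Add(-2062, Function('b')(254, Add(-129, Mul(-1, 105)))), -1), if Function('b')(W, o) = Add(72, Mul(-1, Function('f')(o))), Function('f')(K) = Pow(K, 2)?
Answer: Rational(-1, 56746) ≈ -1.7622e-5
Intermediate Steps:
Function('b')(W, o) = Add(72, Mul(-1, Pow(o, 2)))
Pow(Add(-2062, Function('b')(254, Add(-129, Mul(-1, 105)))), -1) = Pow(Add(-2062, Add(72, Mul(-1, Pow(Add(-129, Mul(-1, 105)), 2)))), -1) = Pow(Add(-2062, Add(72, Mul(-1, Pow(Add(-129, -105), 2)))), -1) = Pow(Add(-2062, Add(72, Mul(-1, Pow(-234, 2)))), -1) = Pow(Add(-2062, Add(72, Mul(-1, 54756))), -1) = Pow(Add(-2062, Add(72, -54756)), -1) = Pow(Add(-2062, -54684), -1) = Pow(-56746, -1) = Rational(-1, 56746)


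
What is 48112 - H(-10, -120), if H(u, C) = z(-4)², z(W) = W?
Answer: 48096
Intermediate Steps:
H(u, C) = 16 (H(u, C) = (-4)² = 16)
48112 - H(-10, -120) = 48112 - 1*16 = 48112 - 16 = 48096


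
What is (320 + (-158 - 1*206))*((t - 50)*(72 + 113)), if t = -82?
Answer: 1074480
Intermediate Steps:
(320 + (-158 - 1*206))*((t - 50)*(72 + 113)) = (320 + (-158 - 1*206))*((-82 - 50)*(72 + 113)) = (320 + (-158 - 206))*(-132*185) = (320 - 364)*(-24420) = -44*(-24420) = 1074480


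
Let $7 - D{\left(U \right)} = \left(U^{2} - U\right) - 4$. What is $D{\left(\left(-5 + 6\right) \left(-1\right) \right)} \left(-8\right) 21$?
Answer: $-1512$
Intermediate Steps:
$D{\left(U \right)} = 11 + U - U^{2}$ ($D{\left(U \right)} = 7 - \left(\left(U^{2} - U\right) - 4\right) = 7 - \left(-4 + U^{2} - U\right) = 7 + \left(4 + U - U^{2}\right) = 11 + U - U^{2}$)
$D{\left(\left(-5 + 6\right) \left(-1\right) \right)} \left(-8\right) 21 = \left(11 + \left(-5 + 6\right) \left(-1\right) - \left(\left(-5 + 6\right) \left(-1\right)\right)^{2}\right) \left(-8\right) 21 = \left(11 + 1 \left(-1\right) - \left(1 \left(-1\right)\right)^{2}\right) \left(-8\right) 21 = \left(11 - 1 - \left(-1\right)^{2}\right) \left(-8\right) 21 = \left(11 - 1 - 1\right) \left(-8\right) 21 = 9 \left(-8\right) 21 = \left(-72\right) 21 = -1512$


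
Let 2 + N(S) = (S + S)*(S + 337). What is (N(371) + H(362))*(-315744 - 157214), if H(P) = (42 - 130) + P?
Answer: -248590508464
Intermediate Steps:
N(S) = -2 + 2*S*(337 + S) (N(S) = -2 + (S + S)*(S + 337) = -2 + (2*S)*(337 + S) = -2 + 2*S*(337 + S))
H(P) = -88 + P
(N(371) + H(362))*(-315744 - 157214) = ((-2 + 2*371² + 674*371) + (-88 + 362))*(-315744 - 157214) = ((-2 + 2*137641 + 250054) + 274)*(-472958) = ((-2 + 275282 + 250054) + 274)*(-472958) = (525334 + 274)*(-472958) = 525608*(-472958) = -248590508464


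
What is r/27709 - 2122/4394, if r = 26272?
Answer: 28320335/60876673 ≈ 0.46521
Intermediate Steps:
r/27709 - 2122/4394 = 26272/27709 - 2122/4394 = 26272*(1/27709) - 2122*1/4394 = 26272/27709 - 1061/2197 = 28320335/60876673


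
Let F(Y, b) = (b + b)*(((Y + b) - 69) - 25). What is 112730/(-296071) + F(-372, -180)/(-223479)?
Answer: -10449673270/7351739001 ≈ -1.4214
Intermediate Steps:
F(Y, b) = 2*b*(-94 + Y + b) (F(Y, b) = (2*b)*((-69 + Y + b) - 25) = (2*b)*(-94 + Y + b) = 2*b*(-94 + Y + b))
112730/(-296071) + F(-372, -180)/(-223479) = 112730/(-296071) + (2*(-180)*(-94 - 372 - 180))/(-223479) = 112730*(-1/296071) + (2*(-180)*(-646))*(-1/223479) = -112730/296071 + 232560*(-1/223479) = -112730/296071 - 25840/24831 = -10449673270/7351739001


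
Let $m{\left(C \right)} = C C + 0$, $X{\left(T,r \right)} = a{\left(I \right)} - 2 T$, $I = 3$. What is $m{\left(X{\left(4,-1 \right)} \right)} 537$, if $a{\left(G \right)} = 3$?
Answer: $13425$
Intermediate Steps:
$X{\left(T,r \right)} = 3 - 2 T$
$m{\left(C \right)} = C^{2}$ ($m{\left(C \right)} = C^{2} + 0 = C^{2}$)
$m{\left(X{\left(4,-1 \right)} \right)} 537 = \left(3 - 8\right)^{2} \cdot 537 = \left(-5\right)^{2} \cdot 537 = 25 \cdot 537 = 13425$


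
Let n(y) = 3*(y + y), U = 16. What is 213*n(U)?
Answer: 20448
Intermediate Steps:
n(y) = 6*y (n(y) = 3*(2*y) = 6*y)
213*n(U) = 213*(6*16) = 213*96 = 20448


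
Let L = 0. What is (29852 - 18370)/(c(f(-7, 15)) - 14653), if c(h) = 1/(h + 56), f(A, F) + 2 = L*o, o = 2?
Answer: -620028/791261 ≈ -0.78360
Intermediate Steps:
f(A, F) = -2 (f(A, F) = -2 + 0*2 = -2 + 0 = -2)
c(h) = 1/(56 + h)
(29852 - 18370)/(c(f(-7, 15)) - 14653) = (29852 - 18370)/(1/(56 - 2) - 14653) = 11482/(1/54 - 14653) = 11482/(-791261/54) = 11482*(-54/791261) = -620028/791261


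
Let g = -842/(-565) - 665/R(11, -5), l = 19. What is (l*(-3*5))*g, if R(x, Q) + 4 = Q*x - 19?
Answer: -8386619/2938 ≈ -2854.5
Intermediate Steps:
R(x, Q) = -23 + Q*x (R(x, Q) = -4 + (Q*x - 19) = -4 + (-19 + Q*x) = -23 + Q*x)
g = 441401/44070 (g = -842/(-565) - 665/(-23 - 5*11) = -842*(-1/565) - 665/(-23 - 55) = 842/565 - 665/(-78) = 842/565 - 665*(-1/78) = 842/565 + 665/78 = 441401/44070 ≈ 10.016)
(l*(-3*5))*g = (19*(-3*5))*(441401/44070) = (19*(-15))*(441401/44070) = -285*441401/44070 = -8386619/2938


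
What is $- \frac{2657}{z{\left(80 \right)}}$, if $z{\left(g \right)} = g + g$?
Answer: $- \frac{2657}{160} \approx -16.606$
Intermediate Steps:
$z{\left(g \right)} = 2 g$
$- \frac{2657}{z{\left(80 \right)}} = - \frac{2657}{2 \cdot 80} = - \frac{2657}{160}$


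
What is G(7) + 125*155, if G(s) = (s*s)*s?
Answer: 19718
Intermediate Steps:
G(s) = s³ (G(s) = s²*s = s³)
G(7) + 125*155 = 7³ + 125*155 = 343 + 19375 = 19718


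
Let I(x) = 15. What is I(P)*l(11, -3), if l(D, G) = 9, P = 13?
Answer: 135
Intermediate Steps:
I(P)*l(11, -3) = 15*9 = 135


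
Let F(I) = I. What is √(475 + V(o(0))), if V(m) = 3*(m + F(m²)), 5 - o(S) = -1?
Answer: √601 ≈ 24.515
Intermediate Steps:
o(S) = 6 (o(S) = 5 - 1*(-1) = 5 + 1 = 6)
V(m) = 3*m + 3*m² (V(m) = 3*(m + m²) = 3*m + 3*m²)
√(475 + V(o(0))) = √(475 + 3*6*(1 + 6)) = √(475 + 3*6*7) = √(475 + 126) = √601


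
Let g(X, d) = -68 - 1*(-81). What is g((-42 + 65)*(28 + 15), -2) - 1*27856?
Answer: -27843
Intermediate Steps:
g(X, d) = 13 (g(X, d) = -68 + 81 = 13)
g((-42 + 65)*(28 + 15), -2) - 1*27856 = 13 - 1*27856 = 13 - 27856 = -27843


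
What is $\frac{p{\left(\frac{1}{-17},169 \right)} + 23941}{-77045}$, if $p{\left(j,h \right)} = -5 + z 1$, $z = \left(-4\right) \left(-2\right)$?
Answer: $- \frac{23944}{77045} \approx -0.31078$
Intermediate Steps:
$z = 8$
$p{\left(j,h \right)} = 3$ ($p{\left(j,h \right)} = -5 + 8 \cdot 1 = -5 + 8 = 3$)
$\frac{p{\left(\frac{1}{-17},169 \right)} + 23941}{-77045} = \frac{3 + 23941}{-77045} = 23944 \left(- \frac{1}{77045}\right) = - \frac{23944}{77045}$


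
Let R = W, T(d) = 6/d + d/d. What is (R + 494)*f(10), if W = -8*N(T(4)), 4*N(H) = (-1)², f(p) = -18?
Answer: -8856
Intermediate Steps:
T(d) = 1 + 6/d (T(d) = 6/d + 1 = 1 + 6/d)
N(H) = ¼ (N(H) = (¼)*(-1)² = (¼)*1 = ¼)
W = -2 (W = -8*¼ = -2)
R = -2
(R + 494)*f(10) = (-2 + 494)*(-18) = 492*(-18) = -8856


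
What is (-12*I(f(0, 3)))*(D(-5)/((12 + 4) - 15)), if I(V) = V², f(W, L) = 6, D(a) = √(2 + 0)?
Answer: -432*√2 ≈ -610.94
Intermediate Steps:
D(a) = √2
(-12*I(f(0, 3)))*(D(-5)/((12 + 4) - 15)) = (-12*6²)*(√2/((12 + 4) - 15)) = (-12*36)*(√2/(16 - 15)) = -432*√2/1 = -432*√2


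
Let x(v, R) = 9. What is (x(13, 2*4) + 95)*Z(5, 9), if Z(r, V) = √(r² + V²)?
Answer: 104*√106 ≈ 1070.7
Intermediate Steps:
Z(r, V) = √(V² + r²)
(x(13, 2*4) + 95)*Z(5, 9) = (9 + 95)*√(9² + 5²) = 104*√(81 + 25) = 104*√106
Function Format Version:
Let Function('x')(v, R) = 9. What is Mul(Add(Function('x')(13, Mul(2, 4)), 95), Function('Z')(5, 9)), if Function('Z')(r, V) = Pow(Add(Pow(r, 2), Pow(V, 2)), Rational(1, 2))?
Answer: Mul(104, Pow(106, Rational(1, 2))) ≈ 1070.7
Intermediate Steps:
Function('Z')(r, V) = Pow(Add(Pow(V, 2), Pow(r, 2)), Rational(1, 2))
Mul(Add(Function('x')(13, Mul(2, 4)), 95), Function('Z')(5, 9)) = Mul(Add(9, 95), Pow(Add(Pow(9, 2), Pow(5, 2)), Rational(1, 2))) = Mul(104, Pow(Add(81, 25), Rational(1, 2))) = Mul(104, Pow(106, Rational(1, 2)))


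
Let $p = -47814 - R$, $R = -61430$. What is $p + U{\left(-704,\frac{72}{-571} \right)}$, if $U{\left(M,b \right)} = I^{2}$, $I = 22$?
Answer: $14100$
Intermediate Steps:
$U{\left(M,b \right)} = 484$ ($U{\left(M,b \right)} = 22^{2} = 484$)
$p = 13616$ ($p = -47814 - -61430 = -47814 + 61430 = 13616$)
$p + U{\left(-704,\frac{72}{-571} \right)} = 13616 + 484 = 14100$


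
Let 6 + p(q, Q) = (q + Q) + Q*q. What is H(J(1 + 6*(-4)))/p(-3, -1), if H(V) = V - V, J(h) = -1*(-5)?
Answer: 0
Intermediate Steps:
J(h) = 5
H(V) = 0
p(q, Q) = -6 + Q + q + Q*q (p(q, Q) = -6 + ((q + Q) + Q*q) = -6 + ((Q + q) + Q*q) = -6 + (Q + q + Q*q) = -6 + Q + q + Q*q)
H(J(1 + 6*(-4)))/p(-3, -1) = 0/(-6 - 1 - 3 - 1*(-3)) = 0/(-6 - 1 - 3 + 3) = 0/(-7) = 0*(-⅐) = 0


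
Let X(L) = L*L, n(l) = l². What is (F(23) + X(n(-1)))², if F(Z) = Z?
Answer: 576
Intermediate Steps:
X(L) = L²
(F(23) + X(n(-1)))² = (23 + ((-1)²)²)² = (23 + 1²)² = (23 + 1)² = 24² = 576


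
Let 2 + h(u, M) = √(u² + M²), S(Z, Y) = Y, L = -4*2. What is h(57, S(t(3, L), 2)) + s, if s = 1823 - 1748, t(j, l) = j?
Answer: 73 + √3253 ≈ 130.04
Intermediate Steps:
L = -8
h(u, M) = -2 + √(M² + u²) (h(u, M) = -2 + √(u² + M²) = -2 + √(M² + u²))
s = 75
h(57, S(t(3, L), 2)) + s = (-2 + √(2² + 57²)) + 75 = (-2 + √(4 + 3249)) + 75 = (-2 + √3253) + 75 = 73 + √3253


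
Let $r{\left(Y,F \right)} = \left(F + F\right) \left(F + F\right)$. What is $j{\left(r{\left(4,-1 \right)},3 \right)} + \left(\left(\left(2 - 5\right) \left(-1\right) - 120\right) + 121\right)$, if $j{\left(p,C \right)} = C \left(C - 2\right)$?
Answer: $7$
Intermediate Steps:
$r{\left(Y,F \right)} = 4 F^{2}$ ($r{\left(Y,F \right)} = 2 F 2 F = 4 F^{2}$)
$j{\left(p,C \right)} = C \left(-2 + C\right)$
$j{\left(r{\left(4,-1 \right)},3 \right)} + \left(\left(\left(2 - 5\right) \left(-1\right) - 120\right) + 121\right) = 3 \left(-2 + 3\right) + \left(\left(\left(2 - 5\right) \left(-1\right) - 120\right) + 121\right) = 3 \cdot 1 + \left(\left(\left(-3\right) \left(-1\right) - 120\right) + 121\right) = 3 + \left(\left(3 - 120\right) + 121\right) = 3 + \left(-117 + 121\right) = 3 + 4 = 7$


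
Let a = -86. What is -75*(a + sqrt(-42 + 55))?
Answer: 6450 - 75*sqrt(13) ≈ 6179.6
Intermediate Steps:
-75*(a + sqrt(-42 + 55)) = -75*(-86 + sqrt(-42 + 55)) = -75*(-86 + sqrt(13)) = 6450 - 75*sqrt(13)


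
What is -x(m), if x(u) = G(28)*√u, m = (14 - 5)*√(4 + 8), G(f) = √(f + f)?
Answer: -12*3^(¼)*√7 ≈ -41.784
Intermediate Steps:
G(f) = √2*√f (G(f) = √(2*f) = √2*√f)
m = 18*√3 (m = 9*√12 = 9*(2*√3) = 18*√3 ≈ 31.177)
x(u) = 2*√14*√u (x(u) = (√2*√28)*√u = (√2*(2*√7))*√u = (2*√14)*√u = 2*√14*√u)
-x(m) = -2*√14*√(18*√3) = -2*√14*3*√2*3^(¼) = -12*3^(¼)*√7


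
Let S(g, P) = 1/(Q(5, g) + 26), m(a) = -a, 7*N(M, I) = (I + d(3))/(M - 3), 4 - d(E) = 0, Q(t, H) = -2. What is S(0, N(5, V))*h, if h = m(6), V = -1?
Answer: -¼ ≈ -0.25000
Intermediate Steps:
d(E) = 4 (d(E) = 4 - 1*0 = 4 + 0 = 4)
N(M, I) = (4 + I)/(7*(-3 + M)) (N(M, I) = ((I + 4)/(M - 3))/7 = ((4 + I)/(-3 + M))/7 = (4 + I)/(7*(-3 + M)))
S(g, P) = 1/24 (S(g, P) = 1/(-2 + 26) = 1/24)
h = -6 (h = -1*6 = -6)
S(0, N(5, V))*h = (1/24)*(-6) = -¼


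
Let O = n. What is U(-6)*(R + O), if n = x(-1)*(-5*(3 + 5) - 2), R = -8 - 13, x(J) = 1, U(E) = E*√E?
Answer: 378*I*√6 ≈ 925.91*I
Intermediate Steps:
U(E) = E^(3/2)
R = -21
n = -42 (n = 1*(-5*(3 + 5) - 2) = 1*(-5*8 - 2) = 1*(-40 - 2) = 1*(-42) = -42)
O = -42
U(-6)*(R + O) = (-6)^(3/2)*(-21 - 42) = -6*I*√6*(-63) = 378*I*√6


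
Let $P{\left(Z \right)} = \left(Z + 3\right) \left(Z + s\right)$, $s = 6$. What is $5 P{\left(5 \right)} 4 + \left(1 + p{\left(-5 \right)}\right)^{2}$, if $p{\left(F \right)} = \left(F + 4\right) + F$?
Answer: $1785$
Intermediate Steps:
$P{\left(Z \right)} = \left(3 + Z\right) \left(6 + Z\right)$ ($P{\left(Z \right)} = \left(Z + 3\right) \left(Z + 6\right) = \left(3 + Z\right) \left(6 + Z\right)$)
$p{\left(F \right)} = 4 + 2 F$ ($p{\left(F \right)} = \left(4 + F\right) + F = 4 + 2 F$)
$5 P{\left(5 \right)} 4 + \left(1 + p{\left(-5 \right)}\right)^{2} = 5 \left(18 + 5^{2} + 9 \cdot 5\right) 4 + \left(1 + \left(4 + 2 \left(-5\right)\right)\right)^{2} = 5 \left(18 + 25 + 45\right) 4 + \left(1 + \left(4 - 10\right)\right)^{2} = 5 \cdot 88 \cdot 4 + \left(1 - 6\right)^{2} = 440 \cdot 4 + \left(-5\right)^{2} = 1760 + 25 = 1785$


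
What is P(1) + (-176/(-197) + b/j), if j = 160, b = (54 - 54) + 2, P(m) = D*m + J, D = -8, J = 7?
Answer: -1483/15760 ≈ -0.094099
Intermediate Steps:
P(m) = 7 - 8*m (P(m) = -8*m + 7 = 7 - 8*m)
b = 2 (b = 0 + 2 = 2)
P(1) + (-176/(-197) + b/j) = (7 - 8*1) + (-176/(-197) + 2/160) = (7 - 8) + (-176*(-1/197) + 2*(1/160)) = -1 + (176/197 + 1/80) = -1 + 14277/15760 = -1483/15760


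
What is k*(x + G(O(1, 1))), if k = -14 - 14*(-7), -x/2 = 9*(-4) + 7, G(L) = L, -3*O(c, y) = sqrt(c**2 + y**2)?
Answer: 4872 - 28*sqrt(2) ≈ 4832.4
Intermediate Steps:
O(c, y) = -sqrt(c**2 + y**2)/3
x = 58 (x = -2*(9*(-4) + 7) = -2*(-36 + 7) = -2*(-29) = 58)
k = 84 (k = -14 + 98 = 84)
k*(x + G(O(1, 1))) = 84*(58 - sqrt(1**2 + 1**2)/3) = 84*(58 - sqrt(1 + 1)/3) = 84*(58 - sqrt(2)/3) = 4872 - 28*sqrt(2)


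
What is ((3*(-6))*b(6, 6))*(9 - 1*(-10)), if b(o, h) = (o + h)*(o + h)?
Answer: -49248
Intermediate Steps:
b(o, h) = (h + o)² (b(o, h) = (h + o)*(h + o) = (h + o)²)
((3*(-6))*b(6, 6))*(9 - 1*(-10)) = ((3*(-6))*(6 + 6)²)*(9 - 1*(-10)) = (-18*12²)*(9 + 10) = -18*144*19 = -2592*19 = -49248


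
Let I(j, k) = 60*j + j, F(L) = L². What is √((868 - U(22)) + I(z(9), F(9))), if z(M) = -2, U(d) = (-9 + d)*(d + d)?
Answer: √174 ≈ 13.191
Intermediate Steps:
U(d) = 2*d*(-9 + d) (U(d) = (-9 + d)*(2*d) = 2*d*(-9 + d))
I(j, k) = 61*j
√((868 - U(22)) + I(z(9), F(9))) = √((868 - 2*22*(-9 + 22)) + 61*(-2)) = √((868 - 2*22*13) - 122) = √((868 - 1*572) - 122) = √((868 - 572) - 122) = √(296 - 122) = √174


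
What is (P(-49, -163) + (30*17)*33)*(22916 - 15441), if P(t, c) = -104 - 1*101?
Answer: 124271875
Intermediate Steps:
P(t, c) = -205 (P(t, c) = -104 - 101 = -205)
(P(-49, -163) + (30*17)*33)*(22916 - 15441) = (-205 + (30*17)*33)*(22916 - 15441) = (-205 + 510*33)*7475 = (-205 + 16830)*7475 = 16625*7475 = 124271875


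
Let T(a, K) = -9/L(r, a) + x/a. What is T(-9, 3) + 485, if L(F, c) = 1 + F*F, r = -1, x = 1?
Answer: 8647/18 ≈ 480.39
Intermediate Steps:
L(F, c) = 1 + F**2
T(a, K) = -9/2 + 1/a (T(a, K) = -9/(1 + (-1)**2) + 1/a = -9/(1 + 1) + 1/a = -9/2 + 1/a)
T(-9, 3) + 485 = (-9/2 + 1/(-9)) + 485 = (-9/2 - 1/9) + 485 = -83/18 + 485 = 8647/18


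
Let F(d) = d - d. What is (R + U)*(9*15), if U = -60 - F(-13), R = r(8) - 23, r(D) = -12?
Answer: -12825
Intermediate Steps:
F(d) = 0
R = -35 (R = -12 - 23 = -35)
U = -60 (U = -60 - 1*0 = -60 + 0 = -60)
(R + U)*(9*15) = (-35 - 60)*(9*15) = -95*135 = -12825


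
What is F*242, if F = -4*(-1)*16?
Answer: 15488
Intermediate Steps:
F = 64 (F = 4*16 = 64)
F*242 = 64*242 = 15488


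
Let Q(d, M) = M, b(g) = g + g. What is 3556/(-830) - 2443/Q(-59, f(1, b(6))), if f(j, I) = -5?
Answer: 200991/415 ≈ 484.32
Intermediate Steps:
b(g) = 2*g
3556/(-830) - 2443/Q(-59, f(1, b(6))) = 3556/(-830) - 2443/(-5) = 3556*(-1/830) - 2443*(-⅕) = -1778/415 + 2443/5 = 200991/415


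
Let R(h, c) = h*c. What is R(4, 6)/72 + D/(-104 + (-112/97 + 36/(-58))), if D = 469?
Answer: -406705/99182 ≈ -4.1006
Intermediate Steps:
R(h, c) = c*h
R(4, 6)/72 + D/(-104 + (-112/97 + 36/(-58))) = (6*4)/72 + 469/(-104 + (-112/97 + 36/(-58))) = 24*(1/72) + 469/(-104 + (-112*1/97 + 36*(-1/58))) = 1/3 + 469/(-104 + (-112/97 - 18/29)) = 1/3 + 469/(-104 - 4994/2813) = 1/3 + 469/(-297546/2813) = 1/3 + 469*(-2813/297546) = 1/3 - 1319297/297546 = -406705/99182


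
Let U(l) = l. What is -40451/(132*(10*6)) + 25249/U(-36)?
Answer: -1865077/2640 ≈ -706.47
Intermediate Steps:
-40451/(132*(10*6)) + 25249/U(-36) = -40451/(132*(10*6)) + 25249/(-36) = -40451/(132*60) + 25249*(-1/36) = -40451/7920 - 25249/36 = -1865077/2640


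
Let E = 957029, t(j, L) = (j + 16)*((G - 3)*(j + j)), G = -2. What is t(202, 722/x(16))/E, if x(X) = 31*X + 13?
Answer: -440360/957029 ≈ -0.46013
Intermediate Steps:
x(X) = 13 + 31*X
t(j, L) = -10*j*(16 + j) (t(j, L) = (j + 16)*((-2 - 3)*(j + j)) = (16 + j)*(-10*j) = -10*j*(16 + j))
t(202, 722/x(16))/E = -10*202*(16 + 202)/957029 = -10*202*218*(1/957029) = -440360*1/957029 = -440360/957029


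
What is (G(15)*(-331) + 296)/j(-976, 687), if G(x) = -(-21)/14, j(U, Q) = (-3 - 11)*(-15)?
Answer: -401/420 ≈ -0.95476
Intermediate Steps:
j(U, Q) = 210 (j(U, Q) = -14*(-15) = 210)
G(x) = 3/2 (G(x) = -(-21)/14 = -1*(-3/2) = 3/2)
(G(15)*(-331) + 296)/j(-976, 687) = ((3/2)*(-331) + 296)/210 = (-993/2 + 296)*(1/210) = -401/2*1/210 = -401/420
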